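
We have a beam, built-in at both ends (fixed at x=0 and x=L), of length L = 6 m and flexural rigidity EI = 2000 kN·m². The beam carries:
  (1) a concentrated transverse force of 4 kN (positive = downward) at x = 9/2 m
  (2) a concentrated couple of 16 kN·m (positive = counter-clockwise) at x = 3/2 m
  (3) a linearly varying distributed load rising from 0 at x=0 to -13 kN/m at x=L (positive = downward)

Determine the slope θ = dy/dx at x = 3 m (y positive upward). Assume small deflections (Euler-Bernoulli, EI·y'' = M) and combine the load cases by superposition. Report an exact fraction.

Load 1 — point force P=4 kN at a=9/2 m (b=L-a=3/2):
  θ_1 = -Pb²x(2aL-(3a+b)x)/(2L³EI)  [x≤a] = -4·(3/2)²·3·(2·(9/2)·6-(3·(9/2)+(3/2))·3)/(2·6³·2000) = -9/32000 rad
Load 2 — applied couple M₀=16 kN·m at a=3/2 m (b=L-a=9/2):
  θ_2 = (R_Ax²/2 - M_Ax - M₀(x-a))/EI  [x>a] with R_A=3, M_A=-3 = (3·3²/2 - (-3)·3 - 16·(3-(3/2)))/2000 = -3/4000 rad
Load 3 — triangular load w₀=-13 kN/m (0→w₀ over full span):
  θ_3 = -w₀(2x(L-x)(L-2x)(x+2L)+x²(L-x)²)/(120LEI) = -(-13)·(2·3·(6-3)·(6-2·3)·(3+2·6)+3²·(6-3)²)/(120·6·2000) = 117/160000 rad
Superposition: θ = Σ θ_i = -3/10000 rad ≈ -0.000300 rad

θ(3) = -3/10000 rad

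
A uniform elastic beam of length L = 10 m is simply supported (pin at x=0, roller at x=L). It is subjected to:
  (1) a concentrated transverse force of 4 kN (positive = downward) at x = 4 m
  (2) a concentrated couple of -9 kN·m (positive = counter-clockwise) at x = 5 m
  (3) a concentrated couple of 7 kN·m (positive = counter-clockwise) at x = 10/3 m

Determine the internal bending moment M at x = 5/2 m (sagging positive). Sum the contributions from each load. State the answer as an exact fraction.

Load 1 — point force P=4 kN at a=4 m (b=L-a=6):
  M_1 = Pbx/L  [x≤a] = 4·6·(5/2)/10 = 6 kN·m
Load 2 — applied couple M₀=-9 kN·m at a=5 m (b=L-a=5):
  M_2 = M₀x/L  [x≤a] = (-9)·(5/2)/10 = -9/4 kN·m
Load 3 — applied couple M₀=7 kN·m at a=10/3 m (b=L-a=20/3):
  M_3 = M₀x/L  [x≤a] = 7·(5/2)/10 = 7/4 kN·m
Superposition: M = Σ M_i = 11/2 kN·m ≈ 5.500000 kN·m

M(5/2) = 11/2 kN·m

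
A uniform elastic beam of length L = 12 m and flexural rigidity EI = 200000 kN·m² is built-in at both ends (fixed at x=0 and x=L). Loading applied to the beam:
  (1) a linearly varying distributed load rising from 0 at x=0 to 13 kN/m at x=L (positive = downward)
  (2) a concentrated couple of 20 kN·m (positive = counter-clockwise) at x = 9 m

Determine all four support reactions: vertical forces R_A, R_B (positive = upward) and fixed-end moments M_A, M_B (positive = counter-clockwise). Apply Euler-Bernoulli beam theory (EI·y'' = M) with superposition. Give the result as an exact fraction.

R_A = 1011/40 kN, M_A = 1373/20 kN·m, R_B = 2109/40 kN, M_B = -1947/20 kN·m

Load 1 — triangular load w₀=13 kN/m (0→w₀ over full span):
  R_A = 3w₀L/20 = 3·13·12/20 = 117/5 kN
  M_A = w₀L²/30 = 13·12²/30 = 312/5 kN·m
  R_B = 7w₀L/20 = 7·13·12/20 = 273/5 kN
  M_B = -w₀L²/20 = -13·12²/20 = -468/5 kN·m
Load 2 — applied couple M₀=20 kN·m at a=9 m (b=L-a=3):
  R_A = 6M₀ab/L³ = 6·20·9·3/12³ = 15/8 kN
  M_A = M₀b(2a-b)/L² = 20·3·(2·9-3)/12² = 25/4 kN·m
  R_B = -6M₀ab/L³ = -6·20·9·3/12³ = -15/8 kN
  M_B = M₀a(2b-a)/L² = 20·9·(2·3-9)/12² = -15/4 kN·m
Superposition: R_A = 1011/40 kN, M_A = 1373/20 kN·m, R_B = 2109/40 kN, M_B = -1947/20 kN·m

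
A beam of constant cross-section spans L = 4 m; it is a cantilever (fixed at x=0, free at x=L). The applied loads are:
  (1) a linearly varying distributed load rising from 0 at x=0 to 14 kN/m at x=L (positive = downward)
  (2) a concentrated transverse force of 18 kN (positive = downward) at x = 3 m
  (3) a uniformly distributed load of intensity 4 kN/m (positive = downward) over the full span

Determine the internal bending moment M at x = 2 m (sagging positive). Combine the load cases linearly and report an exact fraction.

Load 1 — triangular load w₀=14 kN/m (0→w₀ over full span):
  M_1 = w₀Lx/2 - w₀L²/3 - w₀x³/(6L) = 14·4·2/2 - 14·4²/3 - 14·2³/(6·4) = -70/3 kN·m
Load 2 — point force P=18 kN at a=3 m (b=L-a=1):
  M_2 = -P(a-x)  [x≤a] = -18·(3-2) = -18 kN·m
Load 3 — uniform load w=4 kN/m over full span:
  M_3 = -w(L-x)²/2 = -4·(4-2)²/2 = -8 kN·m
Superposition: M = Σ M_i = -148/3 kN·m ≈ -49.333333 kN·m

M(2) = -148/3 kN·m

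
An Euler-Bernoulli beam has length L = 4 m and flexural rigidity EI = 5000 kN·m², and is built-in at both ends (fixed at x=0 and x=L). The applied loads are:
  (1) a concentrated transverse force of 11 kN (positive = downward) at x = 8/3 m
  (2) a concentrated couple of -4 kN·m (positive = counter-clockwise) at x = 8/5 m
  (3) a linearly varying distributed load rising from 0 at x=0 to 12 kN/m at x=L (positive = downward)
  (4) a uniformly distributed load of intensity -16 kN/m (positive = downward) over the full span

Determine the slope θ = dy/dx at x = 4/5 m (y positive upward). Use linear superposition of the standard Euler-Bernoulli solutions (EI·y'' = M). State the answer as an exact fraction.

Load 1 — point force P=11 kN at a=8/3 m (b=L-a=4/3):
  θ_1 = -Pb²x(2aL-(3a+b)x)/(2L³EI)  [x≤a] = -11·(4/3)²·(4/5)·(2·(8/3)·4-(3·(8/3)+(4/3))·(4/5))/(2·4³·5000) = -143/421875 rad
Load 2 — applied couple M₀=-4 kN·m at a=8/5 m (b=L-a=12/5):
  θ_2 = (R_Ax²/2 - M_Ax)/EI  [x≤a] with R_A=-36/25, M_A=-12/25 = ((-36/25)·(4/5)²/2 - (-12/25)·(4/5))/5000 = -6/390625 rad
Load 3 — triangular load w₀=12 kN/m (0→w₀ over full span):
  θ_3 = -w₀(2x(L-x)(L-2x)(x+2L)+x²(L-x)²)/(120LEI) = -12·(2·(4/5)·(4-(4/5))·(4-2·(4/5))·((4/5)+2·4)+(4/5)²·(4-(4/5))²)/(120·4·5000) = -224/390625 rad
Load 4 — uniform load w=-16 kN/m over full span:
  θ_4 = -wx(L-x)(L-2x)/(12EI) = -(-16)·(4/5)·(4-(4/5))·(4-2·(4/5))/(12·5000) = 128/78125 rad
Superposition: θ = Σ θ_i = 1499/2109375 rad ≈ 0.000711 rad

θ(4/5) = 1499/2109375 rad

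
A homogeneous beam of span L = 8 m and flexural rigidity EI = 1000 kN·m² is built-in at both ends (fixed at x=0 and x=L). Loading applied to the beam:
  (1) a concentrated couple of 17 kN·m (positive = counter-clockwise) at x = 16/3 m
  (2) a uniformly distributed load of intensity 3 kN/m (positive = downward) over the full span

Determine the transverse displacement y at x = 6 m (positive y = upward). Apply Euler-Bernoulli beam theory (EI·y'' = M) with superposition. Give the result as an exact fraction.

y(6) = -49/2250 m

Load 1 — applied couple M₀=17 kN·m at a=16/3 m (b=L-a=8/3):
  y_1 = (R_Ax³/6 - M_Ax²/2 - M₀(x-a)²/2)/EI  [x>a] with R_A=17/6, M_A=17/3 = ((17/6)·6³/6 - (17/3)·6²/2 - 17·(6-(16/3))²/2)/1000 = -17/4500 m
Load 2 — uniform load w=3 kN/m over full span:
  y_2 = -wx²(L-x)²/(24EI) = -3·6²·(8-6)²/(24·1000) = -9/500 m
Superposition: y = Σ y_i = -49/2250 m ≈ -0.021778 m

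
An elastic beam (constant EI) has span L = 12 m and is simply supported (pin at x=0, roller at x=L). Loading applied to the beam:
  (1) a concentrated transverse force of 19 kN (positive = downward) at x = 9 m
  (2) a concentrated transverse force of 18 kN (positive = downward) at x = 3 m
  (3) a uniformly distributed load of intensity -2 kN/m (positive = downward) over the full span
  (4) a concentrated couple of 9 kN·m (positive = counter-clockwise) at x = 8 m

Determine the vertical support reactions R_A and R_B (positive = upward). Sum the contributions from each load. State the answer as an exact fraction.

R_A = 7 kN, R_B = 6 kN

Load 1 — point force P=19 kN at a=9 m (b=L-a=3):
  R_A = Pb/L = 19·3/12 = 19/4 kN
  R_B = Pa/L = 19·9/12 = 57/4 kN
Load 2 — point force P=18 kN at a=3 m (b=L-a=9):
  R_A = Pb/L = 18·9/12 = 27/2 kN
  R_B = Pa/L = 18·3/12 = 9/2 kN
Load 3 — uniform load w=-2 kN/m over full span:
  R_A = wL/2 = (-2)·12/2 = -12 kN
  R_B = wL/2 = (-2)·12/2 = -12 kN
Load 4 — applied couple M₀=9 kN·m at a=8 m (b=L-a=4):
  R_A = M₀/L = 9/12 = 3/4 kN
  R_B = -M₀/L = -9/12 = -3/4 kN
Superposition: R_A = 7 kN, R_B = 6 kN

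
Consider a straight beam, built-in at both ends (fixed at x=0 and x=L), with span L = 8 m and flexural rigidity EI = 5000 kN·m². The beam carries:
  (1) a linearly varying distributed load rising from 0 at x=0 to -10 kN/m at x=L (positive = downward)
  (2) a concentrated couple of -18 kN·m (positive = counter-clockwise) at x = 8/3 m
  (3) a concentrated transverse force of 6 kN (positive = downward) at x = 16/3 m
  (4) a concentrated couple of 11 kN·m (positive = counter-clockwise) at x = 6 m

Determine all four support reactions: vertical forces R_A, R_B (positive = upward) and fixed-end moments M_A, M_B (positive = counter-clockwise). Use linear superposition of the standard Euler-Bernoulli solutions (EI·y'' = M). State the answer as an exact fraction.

Load 1 — triangular load w₀=-10 kN/m (0→w₀ over full span):
  R_A = 3w₀L/20 = 3·(-10)·8/20 = -12 kN
  M_A = w₀L²/30 = (-10)·8²/30 = -64/3 kN·m
  R_B = 7w₀L/20 = 7·(-10)·8/20 = -28 kN
  M_B = -w₀L²/20 = -(-10)·8²/20 = 32 kN·m
Load 2 — applied couple M₀=-18 kN·m at a=8/3 m (b=L-a=16/3):
  R_A = 6M₀ab/L³ = 6·(-18)·(8/3)·(16/3)/8³ = -3 kN
  M_A = M₀b(2a-b)/L² = (-18)·(16/3)·(2·(8/3)-(16/3))/8² = 0 kN·m
  R_B = -6M₀ab/L³ = -6·(-18)·(8/3)·(16/3)/8³ = 3 kN
  M_B = M₀a(2b-a)/L² = (-18)·(8/3)·(2·(16/3)-(8/3))/8² = -6 kN·m
Load 3 — point force P=6 kN at a=16/3 m (b=L-a=8/3):
  R_A = Pb²(3a+b)/L³ = 6·(8/3)²·(3·(16/3)+(8/3))/8³ = 14/9 kN
  M_A = Pab²/L² = 6·(16/3)·(8/3)²/8² = 32/9 kN·m
  R_B = Pa²(a+3b)/L³ = 6·(16/3)²·((16/3)+3·(8/3))/8³ = 40/9 kN
  M_B = -Pa²b/L² = -6·(16/3)²·(8/3)/8² = -64/9 kN·m
Load 4 — applied couple M₀=11 kN·m at a=6 m (b=L-a=2):
  R_A = 6M₀ab/L³ = 6·11·6·2/8³ = 99/64 kN
  M_A = M₀b(2a-b)/L² = 11·2·(2·6-2)/8² = 55/16 kN·m
  R_B = -6M₀ab/L³ = -6·11·6·2/8³ = -99/64 kN
  M_B = M₀a(2b-a)/L² = 11·6·(2·2-6)/8² = -33/16 kN·m
Superposition: R_A = -6853/576 kN, M_A = -2065/144 kN·m, R_B = -12731/576 kN, M_B = 2423/144 kN·m

R_A = -6853/576 kN, M_A = -2065/144 kN·m, R_B = -12731/576 kN, M_B = 2423/144 kN·m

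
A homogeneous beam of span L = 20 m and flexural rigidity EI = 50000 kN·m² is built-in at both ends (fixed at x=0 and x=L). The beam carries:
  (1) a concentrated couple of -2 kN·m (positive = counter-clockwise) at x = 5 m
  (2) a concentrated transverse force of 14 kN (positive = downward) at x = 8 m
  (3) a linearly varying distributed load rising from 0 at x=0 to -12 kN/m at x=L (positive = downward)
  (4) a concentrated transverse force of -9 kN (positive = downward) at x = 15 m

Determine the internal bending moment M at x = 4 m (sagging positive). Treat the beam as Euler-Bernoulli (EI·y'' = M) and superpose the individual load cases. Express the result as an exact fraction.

M(4) = 40711/2000 kN·m

Load 1 — applied couple M₀=-2 kN·m at a=5 m (b=L-a=15):
  M_1 = R_Ax - M_A  [x≤a] with R_A=-9/80, M_A=3/8 = (-9/80)·4 - (3/8) = -33/40 kN·m
Load 2 — point force P=14 kN at a=8 m (b=L-a=12):
  M_2 = Pb²(3a+b)x/L³ - Pab²/L²  [x≤a] = 14·12²·(3·8+12)·4/20³ - 14·8·12²/20² = -504/125 kN·m
Load 3 — triangular load w₀=-12 kN/m (0→w₀ over full span):
  M_3 = 3w₀Lx/20 - w₀L²/30 - w₀x³/(6L) = 3·(-12)·20·4/20 - (-12)·20²/30 - (-12)·4³/(6·20) = 112/5 kN·m
Load 4 — point force P=-9 kN at a=15 m (b=L-a=5):
  M_4 = Pb²(3a+b)x/L³ - Pab²/L²  [x≤a] = (-9)·5²·(3·15+5)·4/20³ - (-9)·15·5²/20² = 45/16 kN·m
Superposition: M = Σ M_i = 40711/2000 kN·m ≈ 20.355500 kN·m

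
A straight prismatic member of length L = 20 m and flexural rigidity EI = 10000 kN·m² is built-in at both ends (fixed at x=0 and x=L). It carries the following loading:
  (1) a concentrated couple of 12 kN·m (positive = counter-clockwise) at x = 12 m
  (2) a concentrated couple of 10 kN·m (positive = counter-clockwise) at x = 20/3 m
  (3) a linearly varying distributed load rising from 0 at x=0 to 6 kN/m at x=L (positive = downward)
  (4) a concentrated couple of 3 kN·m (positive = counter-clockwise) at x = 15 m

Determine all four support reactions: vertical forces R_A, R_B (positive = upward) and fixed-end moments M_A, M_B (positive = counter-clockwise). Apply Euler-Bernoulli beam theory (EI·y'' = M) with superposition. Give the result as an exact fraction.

Load 1 — applied couple M₀=12 kN·m at a=12 m (b=L-a=8):
  R_A = 6M₀ab/L³ = 6·12·12·8/20³ = 108/125 kN
  M_A = M₀b(2a-b)/L² = 12·8·(2·12-8)/20² = 96/25 kN·m
  R_B = -6M₀ab/L³ = -6·12·12·8/20³ = -108/125 kN
  M_B = M₀a(2b-a)/L² = 12·12·(2·8-12)/20² = 36/25 kN·m
Load 2 — applied couple M₀=10 kN·m at a=20/3 m (b=L-a=40/3):
  R_A = 6M₀ab/L³ = 6·10·(20/3)·(40/3)/20³ = 2/3 kN
  M_A = M₀b(2a-b)/L² = 10·(40/3)·(2·(20/3)-(40/3))/20² = 0 kN·m
  R_B = -6M₀ab/L³ = -6·10·(20/3)·(40/3)/20³ = -2/3 kN
  M_B = M₀a(2b-a)/L² = 10·(20/3)·(2·(40/3)-(20/3))/20² = 10/3 kN·m
Load 3 — triangular load w₀=6 kN/m (0→w₀ over full span):
  R_A = 3w₀L/20 = 3·6·20/20 = 18 kN
  M_A = w₀L²/30 = 6·20²/30 = 80 kN·m
  R_B = 7w₀L/20 = 7·6·20/20 = 42 kN
  M_B = -w₀L²/20 = -6·20²/20 = -120 kN·m
Load 4 — applied couple M₀=3 kN·m at a=15 m (b=L-a=5):
  R_A = 6M₀ab/L³ = 6·3·15·5/20³ = 27/160 kN
  M_A = M₀b(2a-b)/L² = 3·5·(2·15-5)/20² = 15/16 kN·m
  R_B = -6M₀ab/L³ = -6·3·15·5/20³ = -27/160 kN
  M_B = M₀a(2b-a)/L² = 3·15·(2·5-15)/20² = -9/16 kN·m
Superposition: R_A = 236393/12000 kN, M_A = 33911/400 kN·m, R_B = 483607/12000 kN, M_B = -138947/1200 kN·m

R_A = 236393/12000 kN, M_A = 33911/400 kN·m, R_B = 483607/12000 kN, M_B = -138947/1200 kN·m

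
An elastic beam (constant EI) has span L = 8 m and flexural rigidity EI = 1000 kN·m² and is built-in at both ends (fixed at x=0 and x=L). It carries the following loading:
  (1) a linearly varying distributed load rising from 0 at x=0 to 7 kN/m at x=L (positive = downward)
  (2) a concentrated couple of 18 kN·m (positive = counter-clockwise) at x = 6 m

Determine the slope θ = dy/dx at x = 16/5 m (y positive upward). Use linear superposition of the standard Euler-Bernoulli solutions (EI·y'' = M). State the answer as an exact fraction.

θ(16/5) = -4263/312500 rad

Load 1 — triangular load w₀=7 kN/m (0→w₀ over full span):
  θ_1 = -w₀(2x(L-x)(L-2x)(x+2L)+x²(L-x)²)/(120LEI) = -7·(2·(16/5)·(8-(16/5))·(8-2·(16/5))·((16/5)+2·8)+(16/5)²·(8-(16/5))²)/(120·8·1000) = -672/78125 rad
Load 2 — applied couple M₀=18 kN·m at a=6 m (b=L-a=2):
  θ_2 = (R_Ax²/2 - M_Ax)/EI  [x≤a] with R_A=81/32, M_A=45/8 = ((81/32)·(16/5)²/2 - (45/8)·(16/5))/1000 = -63/12500 rad
Superposition: θ = Σ θ_i = -4263/312500 rad ≈ -0.013642 rad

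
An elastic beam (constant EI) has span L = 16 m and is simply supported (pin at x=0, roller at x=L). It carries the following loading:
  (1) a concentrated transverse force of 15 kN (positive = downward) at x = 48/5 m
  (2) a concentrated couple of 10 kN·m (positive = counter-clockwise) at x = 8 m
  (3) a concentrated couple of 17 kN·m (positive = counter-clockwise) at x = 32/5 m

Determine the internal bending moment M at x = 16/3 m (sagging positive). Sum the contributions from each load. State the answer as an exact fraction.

Load 1 — point force P=15 kN at a=48/5 m (b=L-a=32/5):
  M_1 = Pbx/L  [x≤a] = 15·(32/5)·(16/3)/16 = 32 kN·m
Load 2 — applied couple M₀=10 kN·m at a=8 m (b=L-a=8):
  M_2 = M₀x/L  [x≤a] = 10·(16/3)/16 = 10/3 kN·m
Load 3 — applied couple M₀=17 kN·m at a=32/5 m (b=L-a=48/5):
  M_3 = M₀x/L  [x≤a] = 17·(16/3)/16 = 17/3 kN·m
Superposition: M = Σ M_i = 41 kN·m ≈ 41.000000 kN·m

M(16/3) = 41 kN·m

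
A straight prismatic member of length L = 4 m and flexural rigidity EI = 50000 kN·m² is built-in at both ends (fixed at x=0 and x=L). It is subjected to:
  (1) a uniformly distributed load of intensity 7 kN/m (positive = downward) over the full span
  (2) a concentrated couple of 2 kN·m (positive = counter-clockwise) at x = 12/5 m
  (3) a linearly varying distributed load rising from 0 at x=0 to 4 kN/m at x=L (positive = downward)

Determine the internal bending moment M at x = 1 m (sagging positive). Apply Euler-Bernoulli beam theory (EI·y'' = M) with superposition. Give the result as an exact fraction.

M(1) = 101/75 kN·m

Load 1 — uniform load w=7 kN/m over full span:
  M_1 = wLx/2 - wL²/12 - wx²/2 = 7·4·1/2 - 7·4²/12 - 7·1²/2 = 7/6 kN·m
Load 2 — applied couple M₀=2 kN·m at a=12/5 m (b=L-a=8/5):
  M_2 = R_Ax - M_A  [x≤a] with R_A=18/25, M_A=16/25 = (18/25)·1 - (16/25) = 2/25 kN·m
Load 3 — triangular load w₀=4 kN/m (0→w₀ over full span):
  M_3 = 3w₀Lx/20 - w₀L²/30 - w₀x³/(6L) = 3·4·4·1/20 - 4·4²/30 - 4·1³/(6·4) = 1/10 kN·m
Superposition: M = Σ M_i = 101/75 kN·m ≈ 1.346667 kN·m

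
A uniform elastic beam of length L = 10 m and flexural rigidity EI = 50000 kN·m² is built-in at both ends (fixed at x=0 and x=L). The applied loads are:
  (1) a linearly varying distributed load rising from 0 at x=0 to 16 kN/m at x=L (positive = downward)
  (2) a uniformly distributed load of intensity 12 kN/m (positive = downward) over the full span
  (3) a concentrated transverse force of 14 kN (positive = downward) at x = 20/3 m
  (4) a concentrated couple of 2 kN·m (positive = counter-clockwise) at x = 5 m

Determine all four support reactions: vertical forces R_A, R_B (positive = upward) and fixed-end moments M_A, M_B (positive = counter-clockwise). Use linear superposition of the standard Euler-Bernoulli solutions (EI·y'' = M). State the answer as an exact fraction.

R_A = 23741/270 kN, M_A = 8867/54 kN·m, R_B = 34039/270 kN, M_B = -10813/54 kN·m

Load 1 — triangular load w₀=16 kN/m (0→w₀ over full span):
  R_A = 3w₀L/20 = 3·16·10/20 = 24 kN
  M_A = w₀L²/30 = 16·10²/30 = 160/3 kN·m
  R_B = 7w₀L/20 = 7·16·10/20 = 56 kN
  M_B = -w₀L²/20 = -16·10²/20 = -80 kN·m
Load 2 — uniform load w=12 kN/m over full span:
  R_A = wL/2 = 12·10/2 = 60 kN
  M_A = wL²/12 = 12·10²/12 = 100 kN·m
  R_B = wL/2 = 12·10/2 = 60 kN
  M_B = -wL²/12 = -12·10²/12 = -100 kN·m
Load 3 — point force P=14 kN at a=20/3 m (b=L-a=10/3):
  R_A = Pb²(3a+b)/L³ = 14·(10/3)²·(3·(20/3)+(10/3))/10³ = 98/27 kN
  M_A = Pab²/L² = 14·(20/3)·(10/3)²/10² = 280/27 kN·m
  R_B = Pa²(a+3b)/L³ = 14·(20/3)²·((20/3)+3·(10/3))/10³ = 280/27 kN
  M_B = -Pa²b/L² = -14·(20/3)²·(10/3)/10² = -560/27 kN·m
Load 4 — applied couple M₀=2 kN·m at a=5 m (b=L-a=5):
  R_A = 6M₀ab/L³ = 6·2·5·5/10³ = 3/10 kN
  M_A = M₀b(2a-b)/L² = 2·5·(2·5-5)/10² = 1/2 kN·m
  R_B = -6M₀ab/L³ = -6·2·5·5/10³ = -3/10 kN
  M_B = M₀a(2b-a)/L² = 2·5·(2·5-5)/10² = 1/2 kN·m
Superposition: R_A = 23741/270 kN, M_A = 8867/54 kN·m, R_B = 34039/270 kN, M_B = -10813/54 kN·m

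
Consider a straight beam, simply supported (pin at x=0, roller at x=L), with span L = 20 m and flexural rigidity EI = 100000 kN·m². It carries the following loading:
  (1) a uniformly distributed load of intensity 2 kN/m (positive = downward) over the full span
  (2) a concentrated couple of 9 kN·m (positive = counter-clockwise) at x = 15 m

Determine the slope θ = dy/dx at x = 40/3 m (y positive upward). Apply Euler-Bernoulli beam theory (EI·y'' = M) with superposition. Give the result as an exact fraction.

Load 1 — uniform load w=2 kN/m over full span:
  θ_1 = -w(L³-6Lx²+4x³)/(24EI) = -2·(20³-6·20·(40/3)²+4·(40/3)³)/(24·100000) = 13/4050 rad
Load 2 — applied couple M₀=9 kN·m at a=15 m (b=L-a=5):
  θ_2 = (M₀x²/(2L)+C₁)/EI  [x≤a] with C₁=M₀(3b²-L²)/(6L)=-195/8 = (9·(40/3)²/(2·20)+(-195/8))/100000 = 1/6400 rad
Superposition: θ = Σ θ_i = 349/103680 rad ≈ 0.003366 rad

θ(40/3) = 349/103680 rad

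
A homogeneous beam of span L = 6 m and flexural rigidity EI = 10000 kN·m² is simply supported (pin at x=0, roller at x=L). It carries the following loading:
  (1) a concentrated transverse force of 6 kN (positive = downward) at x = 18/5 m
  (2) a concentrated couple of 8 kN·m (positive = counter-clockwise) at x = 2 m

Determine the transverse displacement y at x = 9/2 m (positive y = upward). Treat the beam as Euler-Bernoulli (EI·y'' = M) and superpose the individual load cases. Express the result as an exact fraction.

Load 1 — point force P=6 kN at a=18/5 m (b=L-a=12/5):
  y_1 = -Pa(L-x)(2Lx-a²-x²)/(6LEI)  [x>a] = -6·(18/5)·(6-(9/2))·(2·6·(9/2)-(18/5)²-(9/2)²)/(6·6·10000) = -18711/10000000 m
Load 2 — applied couple M₀=8 kN·m at a=2 m (b=L-a=4):
  y_2 = (M₀x³/(6L)-M₀(x-a)²/2+C₁x)/EI  [x>a] with C₁=M₀(3b²-L²)/(6L)=8/3 = (8·(9/2)³/(6·6)-8·((9/2)-2)²/2+(8/3)·(9/2))/10000 = 29/40000 m
Superposition: y = Σ y_i = -11461/10000000 m ≈ -0.001146 m

y(9/2) = -11461/10000000 m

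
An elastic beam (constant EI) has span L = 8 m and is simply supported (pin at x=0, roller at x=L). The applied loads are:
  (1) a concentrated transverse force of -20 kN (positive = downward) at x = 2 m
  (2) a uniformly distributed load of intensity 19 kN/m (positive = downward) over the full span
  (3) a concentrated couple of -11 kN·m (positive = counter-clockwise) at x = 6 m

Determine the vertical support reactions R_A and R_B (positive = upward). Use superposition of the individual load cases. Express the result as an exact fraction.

R_A = 477/8 kN, R_B = 579/8 kN

Load 1 — point force P=-20 kN at a=2 m (b=L-a=6):
  R_A = Pb/L = (-20)·6/8 = -15 kN
  R_B = Pa/L = (-20)·2/8 = -5 kN
Load 2 — uniform load w=19 kN/m over full span:
  R_A = wL/2 = 19·8/2 = 76 kN
  R_B = wL/2 = 19·8/2 = 76 kN
Load 3 — applied couple M₀=-11 kN·m at a=6 m (b=L-a=2):
  R_A = M₀/L = (-11)/8 = -11/8 kN
  R_B = -M₀/L = -(-11)/8 = 11/8 kN
Superposition: R_A = 477/8 kN, R_B = 579/8 kN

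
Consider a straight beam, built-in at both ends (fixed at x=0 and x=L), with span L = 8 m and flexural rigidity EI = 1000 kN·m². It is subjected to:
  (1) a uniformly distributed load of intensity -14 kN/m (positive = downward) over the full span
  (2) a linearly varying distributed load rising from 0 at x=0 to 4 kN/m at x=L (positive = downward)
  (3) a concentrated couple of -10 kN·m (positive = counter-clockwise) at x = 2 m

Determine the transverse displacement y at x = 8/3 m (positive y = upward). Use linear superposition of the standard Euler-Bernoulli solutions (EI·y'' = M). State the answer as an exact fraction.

Load 1 — uniform load w=-14 kN/m over full span:
  y_1 = -wx²(L-x)²/(24EI) = -(-14)·(8/3)²·(8-(8/3))²/(24·1000) = 3584/30375 m
Load 2 — triangular load w₀=4 kN/m (0→w₀ over full span):
  y_2 = -w₀x²(L-x)²(x+2L)/(120LEI) = -4·(8/3)²·(8-(8/3))²·((8/3)+2·8)/(120·8·1000) = -7168/455625 m
Load 3 — applied couple M₀=-10 kN·m at a=2 m (b=L-a=6):
  y_3 = (R_Ax³/6 - M_Ax²/2 - M₀(x-a)²/2)/EI  [x>a] with R_A=-45/32, M_A=15/8 = ((-45/32)·(8/3)³/6 - (15/8)·(8/3)²/2 - (-10)·((8/3)-2)²/2)/1000 = -2/225 m
Superposition: y = Σ y_i = 42542/455625 m ≈ 0.093371 m

y(8/3) = 42542/455625 m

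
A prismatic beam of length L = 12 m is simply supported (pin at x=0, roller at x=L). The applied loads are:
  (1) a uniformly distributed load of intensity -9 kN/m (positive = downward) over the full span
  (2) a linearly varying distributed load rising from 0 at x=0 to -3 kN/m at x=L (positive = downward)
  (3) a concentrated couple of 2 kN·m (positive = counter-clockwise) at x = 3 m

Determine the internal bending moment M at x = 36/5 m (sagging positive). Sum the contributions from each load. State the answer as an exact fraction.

M(36/5) = -22996/125 kN·m

Load 1 — uniform load w=-9 kN/m over full span:
  M_1 = wx(L-x)/2 = (-9)·(36/5)·(12-(36/5))/2 = -3888/25 kN·m
Load 2 — triangular load w₀=-3 kN/m (0→w₀ over full span):
  M_2 = w₀Lx/6 - w₀x³/(6L) = (-3)·12·(36/5)/6 - (-3)·(36/5)³/(6·12) = -3456/125 kN·m
Load 3 — applied couple M₀=2 kN·m at a=3 m (b=L-a=9):
  M_3 = M₀x/L - M₀  [x>a] = 2·(36/5)/12 - 2 = -4/5 kN·m
Superposition: M = Σ M_i = -22996/125 kN·m ≈ -183.968000 kN·m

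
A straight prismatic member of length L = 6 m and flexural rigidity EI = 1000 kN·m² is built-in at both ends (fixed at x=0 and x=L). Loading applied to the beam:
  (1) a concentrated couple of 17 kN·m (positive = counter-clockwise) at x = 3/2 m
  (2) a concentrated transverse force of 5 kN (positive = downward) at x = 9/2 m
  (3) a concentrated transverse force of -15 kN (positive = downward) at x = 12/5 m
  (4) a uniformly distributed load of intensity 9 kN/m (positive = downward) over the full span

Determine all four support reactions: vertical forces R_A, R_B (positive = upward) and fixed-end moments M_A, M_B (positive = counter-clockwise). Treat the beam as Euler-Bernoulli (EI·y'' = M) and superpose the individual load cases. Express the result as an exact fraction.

R_A = 16999/800 kN, M_A = 9807/800 kN·m, R_B = 18201/800 kN, M_B = -13813/800 kN·m

Load 1 — applied couple M₀=17 kN·m at a=3/2 m (b=L-a=9/2):
  R_A = 6M₀ab/L³ = 6·17·(3/2)·(9/2)/6³ = 51/16 kN
  M_A = M₀b(2a-b)/L² = 17·(9/2)·(2·(3/2)-(9/2))/6² = -51/16 kN·m
  R_B = -6M₀ab/L³ = -6·17·(3/2)·(9/2)/6³ = -51/16 kN
  M_B = M₀a(2b-a)/L² = 17·(3/2)·(2·(9/2)-(3/2))/6² = 85/16 kN·m
Load 2 — point force P=5 kN at a=9/2 m (b=L-a=3/2):
  R_A = Pb²(3a+b)/L³ = 5·(3/2)²·(3·(9/2)+(3/2))/6³ = 25/32 kN
  M_A = Pab²/L² = 5·(9/2)·(3/2)²/6² = 45/32 kN·m
  R_B = Pa²(a+3b)/L³ = 5·(9/2)²·((9/2)+3·(3/2))/6³ = 135/32 kN
  M_B = -Pa²b/L² = -5·(9/2)²·(3/2)/6² = -135/32 kN·m
Load 3 — point force P=-15 kN at a=12/5 m (b=L-a=18/5):
  R_A = Pb²(3a+b)/L³ = (-15)·(18/5)²·(3·(12/5)+(18/5))/6³ = -243/25 kN
  M_A = Pab²/L² = (-15)·(12/5)·(18/5)²/6² = -324/25 kN·m
  R_B = Pa²(a+3b)/L³ = (-15)·(12/5)²·((12/5)+3·(18/5))/6³ = -132/25 kN
  M_B = -Pa²b/L² = -(-15)·(12/5)²·(18/5)/6² = 216/25 kN·m
Load 4 — uniform load w=9 kN/m over full span:
  R_A = wL/2 = 9·6/2 = 27 kN
  M_A = wL²/12 = 9·6²/12 = 27 kN·m
  R_B = wL/2 = 9·6/2 = 27 kN
  M_B = -wL²/12 = -9·6²/12 = -27 kN·m
Superposition: R_A = 16999/800 kN, M_A = 9807/800 kN·m, R_B = 18201/800 kN, M_B = -13813/800 kN·m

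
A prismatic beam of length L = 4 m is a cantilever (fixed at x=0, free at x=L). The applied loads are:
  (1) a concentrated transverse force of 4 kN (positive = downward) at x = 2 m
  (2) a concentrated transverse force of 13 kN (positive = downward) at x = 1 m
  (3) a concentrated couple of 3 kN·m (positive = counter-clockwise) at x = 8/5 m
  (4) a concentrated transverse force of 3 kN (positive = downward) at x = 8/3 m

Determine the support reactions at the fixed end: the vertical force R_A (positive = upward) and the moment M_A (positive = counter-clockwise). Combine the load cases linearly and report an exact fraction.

Load 1 — point force P=4 kN at a=2 m (b=L-a=2):
  R_A = P = 4 kN
  M_A = Pa = 4·2 = 8 kN·m
Load 2 — point force P=13 kN at a=1 m (b=L-a=3):
  R_A = P = 13 kN
  M_A = Pa = 13·1 = 13 kN·m
Load 3 — applied couple M₀=3 kN·m at a=8/5 m (b=L-a=12/5):
  R_A = 0 kN
  M_A = -M₀ = -3 kN·m
Load 4 — point force P=3 kN at a=8/3 m (b=L-a=4/3):
  R_A = P = 3 kN
  M_A = Pa = 3·(8/3) = 8 kN·m
Superposition: R_A = 20 kN, M_A = 26 kN·m

R_A = 20 kN, M_A = 26 kN·m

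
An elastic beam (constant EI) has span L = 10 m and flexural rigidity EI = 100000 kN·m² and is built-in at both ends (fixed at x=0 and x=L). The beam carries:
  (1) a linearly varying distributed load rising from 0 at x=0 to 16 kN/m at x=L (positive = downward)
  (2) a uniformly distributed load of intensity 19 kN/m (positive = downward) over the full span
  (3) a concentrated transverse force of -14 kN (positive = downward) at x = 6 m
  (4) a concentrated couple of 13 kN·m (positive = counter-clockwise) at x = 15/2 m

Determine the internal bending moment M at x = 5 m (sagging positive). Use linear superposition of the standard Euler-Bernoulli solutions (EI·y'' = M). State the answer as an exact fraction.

Load 1 — triangular load w₀=16 kN/m (0→w₀ over full span):
  M_1 = 3w₀Lx/20 - w₀L²/30 - w₀x³/(6L) = 3·16·10·5/20 - 16·10²/30 - 16·5³/(6·10) = 100/3 kN·m
Load 2 — uniform load w=19 kN/m over full span:
  M_2 = wLx/2 - wL²/12 - wx²/2 = 19·10·5/2 - 19·10²/12 - 19·5²/2 = 475/6 kN·m
Load 3 — point force P=-14 kN at a=6 m (b=L-a=4):
  M_3 = Pb²(3a+b)x/L³ - Pab²/L²  [x≤a] = (-14)·4²·(3·6+4)·5/10³ - (-14)·6·4²/10² = -56/5 kN·m
Load 4 — applied couple M₀=13 kN·m at a=15/2 m (b=L-a=5/2):
  M_4 = R_Ax - M_A  [x≤a] with R_A=117/80, M_A=65/16 = (117/80)·5 - (65/16) = 13/4 kN·m
Superposition: M = Σ M_i = 2091/20 kN·m ≈ 104.550000 kN·m

M(5) = 2091/20 kN·m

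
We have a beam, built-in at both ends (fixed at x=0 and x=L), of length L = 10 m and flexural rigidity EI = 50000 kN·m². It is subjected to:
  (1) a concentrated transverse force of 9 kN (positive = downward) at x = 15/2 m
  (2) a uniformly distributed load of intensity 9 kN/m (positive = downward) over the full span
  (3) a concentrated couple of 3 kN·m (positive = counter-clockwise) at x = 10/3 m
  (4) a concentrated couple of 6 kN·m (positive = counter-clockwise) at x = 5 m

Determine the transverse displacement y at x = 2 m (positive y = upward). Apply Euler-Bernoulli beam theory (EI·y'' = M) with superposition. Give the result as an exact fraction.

y(2) = -24919/12000000 m

Load 1 — point force P=9 kN at a=15/2 m (b=L-a=5/2):
  y_1 = -Pb²x²(3aL-(3a+b)x)/(6L³EI)  [x≤a] = -9·(5/2)²·2²·(3·(15/2)·10-(3·(15/2)+(5/2))·2)/(6·10³·50000) = -21/160000 m
Load 2 — uniform load w=9 kN/m over full span:
  y_2 = -wx²(L-x)²/(24EI) = -9·2²·(10-2)²/(24·50000) = -6/3125 m
Load 3 — applied couple M₀=3 kN·m at a=10/3 m (b=L-a=20/3):
  y_3 = (R_Ax³/6 - M_Ax²/2)/EI  [x≤a] with R_A=2/5, M_A=0 = ((2/5)·2³/6 - 0·2²/2)/50000 = 1/93750 m
Load 4 — applied couple M₀=6 kN·m at a=5 m (b=L-a=5):
  y_4 = (R_Ax³/6 - M_Ax²/2)/EI  [x≤a] with R_A=9/10, M_A=3/2 = ((9/10)·2³/6 - (3/2)·2²/2)/50000 = -9/250000 m
Superposition: y = Σ y_i = -24919/12000000 m ≈ -0.002077 m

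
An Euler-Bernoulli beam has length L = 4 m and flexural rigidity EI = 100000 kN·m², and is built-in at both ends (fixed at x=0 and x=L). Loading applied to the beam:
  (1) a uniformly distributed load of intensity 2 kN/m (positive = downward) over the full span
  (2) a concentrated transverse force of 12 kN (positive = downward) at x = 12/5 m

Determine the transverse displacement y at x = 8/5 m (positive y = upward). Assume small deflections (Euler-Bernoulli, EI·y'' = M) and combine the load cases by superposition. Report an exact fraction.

Load 1 — uniform load w=2 kN/m over full span:
  y_1 = -wx²(L-x)²/(24EI) = -2·(8/5)²·(4-(8/5))²/(24·100000) = -24/1953125 m
Load 2 — point force P=12 kN at a=12/5 m (b=L-a=8/5):
  y_2 = -Pb²x²(3aL-(3a+b)x)/(6L³EI)  [x≤a] = -12·(8/5)²·(8/5)²·(3·(12/5)·4-(3·(12/5)+(8/5))·(8/5))/(6·4³·100000) = -1472/48828125 m
Superposition: y = Σ y_i = -2072/48828125 m ≈ -0.000042 m

y(8/5) = -2072/48828125 m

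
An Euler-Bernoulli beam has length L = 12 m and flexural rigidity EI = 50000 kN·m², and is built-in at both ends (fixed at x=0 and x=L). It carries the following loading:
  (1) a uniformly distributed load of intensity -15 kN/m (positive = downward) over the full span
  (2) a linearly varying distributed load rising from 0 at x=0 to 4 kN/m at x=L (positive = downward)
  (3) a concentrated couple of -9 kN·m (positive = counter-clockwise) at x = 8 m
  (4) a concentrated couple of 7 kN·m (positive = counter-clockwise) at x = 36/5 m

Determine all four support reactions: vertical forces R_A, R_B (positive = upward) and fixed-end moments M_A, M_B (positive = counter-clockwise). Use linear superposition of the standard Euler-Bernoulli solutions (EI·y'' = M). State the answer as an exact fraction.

R_A = -2074/25 kN, M_A = -4039/25 kN·m, R_B = -1826/25 kN, M_B = 3801/25 kN·m

Load 1 — uniform load w=-15 kN/m over full span:
  R_A = wL/2 = (-15)·12/2 = -90 kN
  M_A = wL²/12 = (-15)·12²/12 = -180 kN·m
  R_B = wL/2 = (-15)·12/2 = -90 kN
  M_B = -wL²/12 = -(-15)·12²/12 = 180 kN·m
Load 2 — triangular load w₀=4 kN/m (0→w₀ over full span):
  R_A = 3w₀L/20 = 3·4·12/20 = 36/5 kN
  M_A = w₀L²/30 = 4·12²/30 = 96/5 kN·m
  R_B = 7w₀L/20 = 7·4·12/20 = 84/5 kN
  M_B = -w₀L²/20 = -4·12²/20 = -144/5 kN·m
Load 3 — applied couple M₀=-9 kN·m at a=8 m (b=L-a=4):
  R_A = 6M₀ab/L³ = 6·(-9)·8·4/12³ = -1 kN
  M_A = M₀b(2a-b)/L² = (-9)·4·(2·8-4)/12² = -3 kN·m
  R_B = -6M₀ab/L³ = -6·(-9)·8·4/12³ = 1 kN
  M_B = M₀a(2b-a)/L² = (-9)·8·(2·4-8)/12² = 0 kN·m
Load 4 — applied couple M₀=7 kN·m at a=36/5 m (b=L-a=24/5):
  R_A = 6M₀ab/L³ = 6·7·(36/5)·(24/5)/12³ = 21/25 kN
  M_A = M₀b(2a-b)/L² = 7·(24/5)·(2·(36/5)-(24/5))/12² = 56/25 kN·m
  R_B = -6M₀ab/L³ = -6·7·(36/5)·(24/5)/12³ = -21/25 kN
  M_B = M₀a(2b-a)/L² = 7·(36/5)·(2·(24/5)-(36/5))/12² = 21/25 kN·m
Superposition: R_A = -2074/25 kN, M_A = -4039/25 kN·m, R_B = -1826/25 kN, M_B = 3801/25 kN·m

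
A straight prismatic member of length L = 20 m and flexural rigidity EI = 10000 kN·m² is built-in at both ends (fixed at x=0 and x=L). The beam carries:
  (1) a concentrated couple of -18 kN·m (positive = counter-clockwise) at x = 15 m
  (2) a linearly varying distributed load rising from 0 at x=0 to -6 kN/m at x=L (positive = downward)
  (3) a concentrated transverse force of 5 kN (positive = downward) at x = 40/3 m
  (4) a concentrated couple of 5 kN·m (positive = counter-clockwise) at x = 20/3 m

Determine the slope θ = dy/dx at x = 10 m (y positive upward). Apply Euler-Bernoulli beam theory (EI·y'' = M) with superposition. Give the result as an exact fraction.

Load 1 — applied couple M₀=-18 kN·m at a=15 m (b=L-a=5):
  θ_1 = (R_Ax²/2 - M_Ax)/EI  [x≤a] with R_A=-81/80, M_A=-45/8 = ((-81/80)·10²/2 - (-45/8)·10)/10000 = 9/16000 rad
Load 2 — triangular load w₀=-6 kN/m (0→w₀ over full span):
  θ_2 = -w₀(2x(L-x)(L-2x)(x+2L)+x²(L-x)²)/(120LEI) = -(-6)·(2·10·(20-10)·(20-2·10)·(10+2·20)+10²·(20-10)²)/(120·20·10000) = 1/400 rad
Load 3 — point force P=5 kN at a=40/3 m (b=L-a=20/3):
  θ_3 = -Pb²x(2aL-(3a+b)x)/(2L³EI)  [x≤a] = -5·(20/3)²·10·(2·(40/3)·20-(3·(40/3)+(20/3))·10)/(2·20³·10000) = -1/1080 rad
Load 4 — applied couple M₀=5 kN·m at a=20/3 m (b=L-a=40/3):
  θ_4 = (R_Ax²/2 - M_Ax - M₀(x-a))/EI  [x>a] with R_A=1/3, M_A=0 = ((1/3)·10²/2 - 0·10 - 5·(10-(20/3)))/10000 = 0 rad
Superposition: θ = Σ θ_i = 923/432000 rad ≈ 0.002137 rad

θ(10) = 923/432000 rad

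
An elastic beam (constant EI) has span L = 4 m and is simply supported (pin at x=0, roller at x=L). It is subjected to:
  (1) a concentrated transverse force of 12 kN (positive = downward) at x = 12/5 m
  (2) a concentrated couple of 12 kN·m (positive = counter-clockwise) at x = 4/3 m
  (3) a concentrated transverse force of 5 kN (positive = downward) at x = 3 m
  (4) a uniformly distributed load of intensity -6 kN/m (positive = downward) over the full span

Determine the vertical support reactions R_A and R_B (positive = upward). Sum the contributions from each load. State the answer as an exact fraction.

Load 1 — point force P=12 kN at a=12/5 m (b=L-a=8/5):
  R_A = Pb/L = 12·(8/5)/4 = 24/5 kN
  R_B = Pa/L = 12·(12/5)/4 = 36/5 kN
Load 2 — applied couple M₀=12 kN·m at a=4/3 m (b=L-a=8/3):
  R_A = M₀/L = 12/4 = 3 kN
  R_B = -M₀/L = -12/4 = -3 kN
Load 3 — point force P=5 kN at a=3 m (b=L-a=1):
  R_A = Pb/L = 5·1/4 = 5/4 kN
  R_B = Pa/L = 5·3/4 = 15/4 kN
Load 4 — uniform load w=-6 kN/m over full span:
  R_A = wL/2 = (-6)·4/2 = -12 kN
  R_B = wL/2 = (-6)·4/2 = -12 kN
Superposition: R_A = -59/20 kN, R_B = -81/20 kN

R_A = -59/20 kN, R_B = -81/20 kN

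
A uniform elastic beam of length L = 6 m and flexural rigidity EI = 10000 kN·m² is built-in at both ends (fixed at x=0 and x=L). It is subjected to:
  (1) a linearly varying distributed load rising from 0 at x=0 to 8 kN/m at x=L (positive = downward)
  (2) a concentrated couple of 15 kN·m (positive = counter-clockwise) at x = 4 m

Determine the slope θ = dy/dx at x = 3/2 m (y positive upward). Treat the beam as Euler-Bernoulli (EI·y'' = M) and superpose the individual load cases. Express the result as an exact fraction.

θ(3/2) = -1653/1600000 rad

Load 1 — triangular load w₀=8 kN/m (0→w₀ over full span):
  θ_1 = -w₀(2x(L-x)(L-2x)(x+2L)+x²(L-x)²)/(120LEI) = -8·(2·(3/2)·(6-(3/2))·(6-2·(3/2))·((3/2)+2·6)+(3/2)²·(6-(3/2))²)/(120·6·10000) = -1053/1600000 rad
Load 2 — applied couple M₀=15 kN·m at a=4 m (b=L-a=2):
  θ_2 = (R_Ax²/2 - M_Ax)/EI  [x≤a] with R_A=10/3, M_A=5 = ((10/3)·(3/2)²/2 - 5·(3/2))/10000 = -3/8000 rad
Superposition: θ = Σ θ_i = -1653/1600000 rad ≈ -0.001033 rad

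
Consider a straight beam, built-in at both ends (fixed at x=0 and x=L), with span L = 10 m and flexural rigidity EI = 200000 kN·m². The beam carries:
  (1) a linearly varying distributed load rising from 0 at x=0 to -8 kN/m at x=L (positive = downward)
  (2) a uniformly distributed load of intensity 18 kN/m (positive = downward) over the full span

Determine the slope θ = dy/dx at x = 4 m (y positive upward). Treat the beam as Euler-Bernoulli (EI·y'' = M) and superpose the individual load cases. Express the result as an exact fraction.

Load 1 — triangular load w₀=-8 kN/m (0→w₀ over full span):
  θ_1 = -w₀(2x(L-x)(L-2x)(x+2L)+x²(L-x)²)/(120LEI) = -(-8)·(2·4·(10-4)·(10-2·4)·(4+2·10)+4²·(10-4)²)/(120·10·200000) = 3/31250 rad
Load 2 — uniform load w=18 kN/m over full span:
  θ_2 = -wx(L-x)(L-2x)/(12EI) = -18·4·(10-4)·(10-2·4)/(12·200000) = -9/25000 rad
Superposition: θ = Σ θ_i = -33/125000 rad ≈ -0.000264 rad

θ(4) = -33/125000 rad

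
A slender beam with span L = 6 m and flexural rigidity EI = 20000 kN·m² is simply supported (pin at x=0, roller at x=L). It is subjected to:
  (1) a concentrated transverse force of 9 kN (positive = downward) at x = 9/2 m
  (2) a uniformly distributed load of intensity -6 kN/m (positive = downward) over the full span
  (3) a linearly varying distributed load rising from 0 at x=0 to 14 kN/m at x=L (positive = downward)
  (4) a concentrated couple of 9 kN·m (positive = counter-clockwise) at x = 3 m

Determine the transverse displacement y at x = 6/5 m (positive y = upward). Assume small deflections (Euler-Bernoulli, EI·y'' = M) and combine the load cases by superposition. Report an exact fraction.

y(6/5) = -5812371/5000000000 m

Load 1 — point force P=9 kN at a=9/2 m (b=L-a=3/2):
  y_1 = -Pbx(L²-b²-x²)/(6LEI)  [x≤a] = -9·(3/2)·(6/5)·(6²-(3/2)²-(6/5)²)/(6·6·20000) = -29079/40000000 m
Load 2 — uniform load w=-6 kN/m over full span:
  y_2 = -wx(L³-2Lx²+x³)/(24EI) = -(-6)·(6/5)·(6³-2·6·(6/5)²+(6/5)³)/(24·20000) = 2349/781250 m
Load 3 — triangular load w₀=14 kN/m (0→w₀ over full span):
  y_3 = -w₀x(7L⁴-10L²x²+3x⁴)/(360LEI) = -14·(6/5)·(7·6⁴-10·6²·(6/5)²+3·(6/5)⁴)/(360·6·20000) = -32508/9765625 m
Load 4 — applied couple M₀=9 kN·m at a=3 m (b=L-a=3):
  y_4 = (M₀x³/(6L)+C₁x)/EI  [x≤a] with C₁=M₀(3b²-L²)/(6L)=-9/4 = (9·(6/5)³/(6·6)+(-9/4)·(6/5))/20000 = -567/5000000 m
Superposition: y = Σ y_i = -5812371/5000000000 m ≈ -0.001162 m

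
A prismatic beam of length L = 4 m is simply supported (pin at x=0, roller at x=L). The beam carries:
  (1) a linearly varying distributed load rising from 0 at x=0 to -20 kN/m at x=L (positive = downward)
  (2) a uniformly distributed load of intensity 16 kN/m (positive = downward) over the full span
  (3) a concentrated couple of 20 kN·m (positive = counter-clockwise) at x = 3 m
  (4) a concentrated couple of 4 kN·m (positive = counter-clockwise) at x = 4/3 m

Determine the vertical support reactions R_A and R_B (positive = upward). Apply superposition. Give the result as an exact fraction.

Load 1 — triangular load w₀=-20 kN/m (0→w₀ over full span):
  R_A = w₀L/6 = (-20)·4/6 = -40/3 kN
  R_B = w₀L/3 = (-20)·4/3 = -80/3 kN
Load 2 — uniform load w=16 kN/m over full span:
  R_A = wL/2 = 16·4/2 = 32 kN
  R_B = wL/2 = 16·4/2 = 32 kN
Load 3 — applied couple M₀=20 kN·m at a=3 m (b=L-a=1):
  R_A = M₀/L = 20/4 = 5 kN
  R_B = -M₀/L = -20/4 = -5 kN
Load 4 — applied couple M₀=4 kN·m at a=4/3 m (b=L-a=8/3):
  R_A = M₀/L = 4/4 = 1 kN
  R_B = -M₀/L = -4/4 = -1 kN
Superposition: R_A = 74/3 kN, R_B = -2/3 kN

R_A = 74/3 kN, R_B = -2/3 kN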